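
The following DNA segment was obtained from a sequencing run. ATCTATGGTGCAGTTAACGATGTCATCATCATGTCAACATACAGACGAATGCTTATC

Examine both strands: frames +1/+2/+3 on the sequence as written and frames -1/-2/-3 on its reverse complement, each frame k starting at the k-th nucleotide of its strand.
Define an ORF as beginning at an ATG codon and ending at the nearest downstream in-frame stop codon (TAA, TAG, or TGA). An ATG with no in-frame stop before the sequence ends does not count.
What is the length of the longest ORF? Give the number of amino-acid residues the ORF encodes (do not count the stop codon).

9

Reverse complement (5'→3'): GATAAGCATTCGTCTGTATGTTGACATGATGATGACATCGTTAACTGCACCATAGAT
Frame +1: ATC TAT GGT GCA GTT AAC GAT GTC ATC ATC ATG TCA ACA TAC AGA CGA ATG CTT ATC — no ATG→stop ORF.
Frame +2: TCT ATG GTG CAG TTA ACG ATG TCA TCA TCA TGT CAA CAT ACA GAC GAA TGC TTA — no ATG→stop ORF.
Frame +3: CTA TGG TGC AGT TAA CGA TGT CAT CAT CAT GTC AAC ATA CAG ACG AAT GCT TAT — no ATG→stop ORF.
Frame -1: GAT AAG CAT TCG TCT GTA TGT TGA CAT GAT GAT GAC ATC GTT AAC TGC ACC ATA GAT — no ATG→stop ORF.
Frame -2: ATA AGC ATT CGT CTG TAT GTT GAC ATG ATG ATG ACA TCG TTA ACT GCA CCA TAG — ATG at 26, stop TAG at 53 → 30 nt; ATG at 29, stop TAG at 53 → 27 nt; ATG at 32, stop TAG at 53 → 24 nt.
Frame -3: TAA GCA TTC GTC TGT ATG TTG ACA TGA TGA TGA CAT CGT TAA CTG CAC CAT AGA — ATG at 18, stop TGA at 27 → 12 nt.
Longest: frame -2, positions 26–55, 30 nt = 10 codons = 9 aa. → 9 amino acids.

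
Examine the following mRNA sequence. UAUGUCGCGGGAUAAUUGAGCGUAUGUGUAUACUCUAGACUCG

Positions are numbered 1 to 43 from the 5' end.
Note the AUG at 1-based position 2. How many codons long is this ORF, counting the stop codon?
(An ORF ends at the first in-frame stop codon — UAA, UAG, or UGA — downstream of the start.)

6

Codons from position 2: AUG (2–4), UCG (5–7), CGG (8–10), GAU (11–13), AAU (14–16), UGA (17–19).
UGA is the first in-frame stop; that's 6 codons including the stop.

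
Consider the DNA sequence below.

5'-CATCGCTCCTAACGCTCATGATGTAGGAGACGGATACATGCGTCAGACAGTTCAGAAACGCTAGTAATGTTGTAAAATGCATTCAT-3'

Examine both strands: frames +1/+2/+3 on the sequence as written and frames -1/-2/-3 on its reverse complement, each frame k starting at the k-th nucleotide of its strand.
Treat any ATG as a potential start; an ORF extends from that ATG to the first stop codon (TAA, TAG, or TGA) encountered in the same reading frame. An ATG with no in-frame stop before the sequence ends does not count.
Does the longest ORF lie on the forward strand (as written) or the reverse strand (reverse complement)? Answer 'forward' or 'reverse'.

Reverse complement (5'→3'): ATGAATGCATTTTACAACATTACTAGCGTTTCTGAACTGTCTGACGCATGTATCCGTCTCCTACATCATGAGCGTTAGGAGCGATG
Frame +1: CAT CGC TCC TAA CGC TCA TGA TGT AGG AGA CGG ATA CAT GCG TCA GAC AGT TCA GAA ACG CTA GTA ATG TTG TAA AAT GCA TTC — ATG at 67, stop TAA at 73 → 9 nt.
Frame +2: ATC GCT CCT AAC GCT CAT GAT GTA GGA GAC GGA TAC ATG CGT CAG ACA GTT CAG AAA CGC TAG TAA TGT TGT AAA ATG CAT TCA — ATG at 38, stop TAG at 62 → 27 nt.
Frame +3: TCG CTC CTA ACG CTC ATG ATG TAG GAG ACG GAT ACA TGC GTC AGA CAG TTC AGA AAC GCT AGT AAT GTT GTA AAA TGC ATT CAT — ATG at 18, stop TAG at 24 → 9 nt; ATG at 21, stop TAG at 24 → 6 nt.
Frame -1: ATG AAT GCA TTT TAC AAC ATT ACT AGC GTT TCT GAA CTG TCT GAC GCA TGT ATC CGT CTC CTA CAT CAT GAG CGT TAG GAG CGA — ATG at 1, stop TAG at 76 → 78 nt.
Frame -2: TGA ATG CAT TTT ACA ACA TTA CTA GCG TTT CTG AAC TGT CTG ACG CAT GTA TCC GTC TCC TAC ATC ATG AGC GTT AGG AGC GAT — no ATG→stop ORF.
Frame -3: GAA TGC ATT TTA CAA CAT TAC TAG CGT TTC TGA ACT GTC TGA CGC ATG TAT CCG TCT CCT ACA TCA TGA GCG TTA GGA GCG ATG — ATG at 48, stop TGA at 69 → 24 nt.
Forward-strand max 27 nt; reverse-strand max 78 nt. The reverse strand has the longer ORF.

reverse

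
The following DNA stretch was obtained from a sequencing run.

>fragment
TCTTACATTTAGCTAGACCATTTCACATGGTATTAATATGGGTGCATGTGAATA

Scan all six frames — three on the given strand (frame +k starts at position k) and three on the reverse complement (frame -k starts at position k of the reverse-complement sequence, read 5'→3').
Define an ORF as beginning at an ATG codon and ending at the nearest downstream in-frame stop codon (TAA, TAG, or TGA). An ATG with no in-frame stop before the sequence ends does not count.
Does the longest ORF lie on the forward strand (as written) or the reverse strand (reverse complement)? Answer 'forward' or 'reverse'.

Reverse complement (5'→3'): TATTCACATGCACCCATATTAATACCATGTGAAATGGTCTAGCTAAATGTAAGA
Frame +1: TCT TAC ATT TAG CTA GAC CAT TTC ACA TGG TAT TAA TAT GGG TGC ATG TGA ATA — ATG at 46, stop TGA at 49 → 6 nt.
Frame +2: CTT ACA TTT AGC TAG ACC ATT TCA CAT GGT ATT AAT ATG GGT GCA TGT GAA — no ATG→stop ORF.
Frame +3: TTA CAT TTA GCT AGA CCA TTT CAC ATG GTA TTA ATA TGG GTG CAT GTG AAT — no ATG→stop ORF.
Frame -1: TAT TCA CAT GCA CCC ATA TTA ATA CCA TGT GAA ATG GTC TAG CTA AAT GTA AGA — ATG at 34, stop TAG at 40 → 9 nt.
Frame -2: ATT CAC ATG CAC CCA TAT TAA TAC CAT GTG AAA TGG TCT AGC TAA ATG TAA — ATG at 8, stop TAA at 20 → 15 nt; ATG at 47, stop TAA at 50 → 6 nt.
Frame -3: TTC ACA TGC ACC CAT ATT AAT ACC ATG TGA AAT GGT CTA GCT AAA TGT AAG — ATG at 27, stop TGA at 30 → 6 nt.
Forward-strand max 6 nt; reverse-strand max 15 nt. The reverse strand has the longer ORF.

reverse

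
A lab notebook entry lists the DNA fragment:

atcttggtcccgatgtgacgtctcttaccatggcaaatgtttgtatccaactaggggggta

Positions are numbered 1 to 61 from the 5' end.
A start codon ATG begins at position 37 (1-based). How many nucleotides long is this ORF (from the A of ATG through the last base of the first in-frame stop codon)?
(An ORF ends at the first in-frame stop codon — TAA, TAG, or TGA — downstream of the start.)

Codons from position 37: ATG (37–39), TTT (40–42), GTA (43–45), TCC (46–48), AAC (49–51), TAG (52–54).
TAG is the first in-frame stop; ORF spans 37–54, 18 nucleotides.

18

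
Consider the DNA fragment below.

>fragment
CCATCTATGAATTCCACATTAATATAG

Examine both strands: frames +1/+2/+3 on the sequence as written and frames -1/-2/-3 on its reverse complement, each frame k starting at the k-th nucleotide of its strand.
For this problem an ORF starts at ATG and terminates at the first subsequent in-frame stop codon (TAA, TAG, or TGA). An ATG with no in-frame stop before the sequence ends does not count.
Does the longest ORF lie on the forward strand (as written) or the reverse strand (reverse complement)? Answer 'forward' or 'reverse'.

forward

Reverse complement (5'→3'): CTATATTAATGTGGAATTCATAGATGG
Frame +1: CCA TCT ATG AAT TCC ACA TTA ATA TAG — ATG at 7, stop TAG at 25 → 21 nt.
Frame +2: CAT CTA TGA ATT CCA CAT TAA TAT — no ATG→stop ORF.
Frame +3: ATC TAT GAA TTC CAC ATT AAT ATA — no ATG→stop ORF.
Frame -1: CTA TAT TAA TGT GGA ATT CAT AGA TGG — no ATG→stop ORF.
Frame -2: TAT ATT AAT GTG GAA TTC ATA GAT — no ATG→stop ORF.
Frame -3: ATA TTA ATG TGG AAT TCA TAG ATG — ATG at 9, stop TAG at 21 → 15 nt.
Forward-strand max 21 nt; reverse-strand max 15 nt. The forward strand has the longer ORF.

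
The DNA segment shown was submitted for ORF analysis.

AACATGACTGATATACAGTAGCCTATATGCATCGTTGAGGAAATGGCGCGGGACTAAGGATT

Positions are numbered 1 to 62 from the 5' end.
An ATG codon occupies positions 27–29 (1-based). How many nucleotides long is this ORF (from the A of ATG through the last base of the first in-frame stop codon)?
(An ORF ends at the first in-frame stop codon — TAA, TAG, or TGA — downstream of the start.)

12

Codons from position 27: ATG (27–29), CAT (30–32), CGT (33–35), TGA (36–38).
TGA is the first in-frame stop; ORF spans 27–38, 12 nucleotides.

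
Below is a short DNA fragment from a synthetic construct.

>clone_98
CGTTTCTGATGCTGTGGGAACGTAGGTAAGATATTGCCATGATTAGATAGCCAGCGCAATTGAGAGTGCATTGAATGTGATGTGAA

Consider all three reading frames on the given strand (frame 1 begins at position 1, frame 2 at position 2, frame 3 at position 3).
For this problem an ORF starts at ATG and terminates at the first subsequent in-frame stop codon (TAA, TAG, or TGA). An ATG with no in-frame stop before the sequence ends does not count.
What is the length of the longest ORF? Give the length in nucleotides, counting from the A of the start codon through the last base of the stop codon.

Frame 1: CGT TTC TGA TGC TGT GGG AAC GTA GGT AAG ATA TTG CCA TGA TTA GAT AGC CAG CGC AAT TGA GAG TGC ATT GAA TGT GAT GTG — no ATG→stop ORF.
Frame 2: GTT TCT GAT GCT GTG GGA ACG TAG GTA AGA TAT TGC CAT GAT TAG ATA GCC AGC GCA ATT GAG AGT GCA TTG AAT GTG ATG TGA — ATG at 80, stop TGA at 83 → 6 nt.
Frame 3: TTT CTG ATG CTG TGG GAA CGT AGG TAA GAT ATT GCC ATG ATT AGA TAG CCA GCG CAA TTG AGA GTG CAT TGA ATG TGA TGT GAA — ATG at 9, stop TAA at 27 → 21 nt; ATG at 39, stop TAG at 48 → 12 nt; ATG at 75, stop TGA at 78 → 6 nt.
Longest: frame 3, positions 9–29, 21 nt = 7 codons = 6 aa. → 21 nucleotides.

21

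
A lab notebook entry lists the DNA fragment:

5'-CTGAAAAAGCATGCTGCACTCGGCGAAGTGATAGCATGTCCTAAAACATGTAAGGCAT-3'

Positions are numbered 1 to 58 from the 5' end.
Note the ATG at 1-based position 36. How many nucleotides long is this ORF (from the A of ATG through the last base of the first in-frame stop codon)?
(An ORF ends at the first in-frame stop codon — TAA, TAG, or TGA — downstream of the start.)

Codons from position 36: ATG (36–38), TCC (39–41), TAA (42–44).
TAA is the first in-frame stop; ORF spans 36–44, 9 nucleotides.

9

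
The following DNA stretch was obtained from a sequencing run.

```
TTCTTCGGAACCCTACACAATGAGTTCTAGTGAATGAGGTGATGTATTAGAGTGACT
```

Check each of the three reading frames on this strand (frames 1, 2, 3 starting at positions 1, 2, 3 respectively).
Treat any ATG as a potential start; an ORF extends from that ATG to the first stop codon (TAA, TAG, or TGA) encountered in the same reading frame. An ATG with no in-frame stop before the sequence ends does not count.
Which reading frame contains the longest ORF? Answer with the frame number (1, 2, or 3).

2

Frame 1: TTC TTC GGA ACC CTA CAC AAT GAG TTC TAG TGA ATG AGG TGA TGT ATT AGA GTG ACT — ATG at 34, stop TGA at 40 → 9 nt.
Frame 2: TCT TCG GAA CCC TAC ACA ATG AGT TCT AGT GAA TGA GGT GAT GTA TTA GAG TGA — ATG at 20, stop TGA at 35 → 18 nt.
Frame 3: CTT CGG AAC CCT ACA CAA TGA GTT CTA GTG AAT GAG GTG ATG TAT TAG AGT GAC — ATG at 42, stop TAG at 48 → 9 nt.
Longest ORF is 18 nt in frame 2 (positions 20–37).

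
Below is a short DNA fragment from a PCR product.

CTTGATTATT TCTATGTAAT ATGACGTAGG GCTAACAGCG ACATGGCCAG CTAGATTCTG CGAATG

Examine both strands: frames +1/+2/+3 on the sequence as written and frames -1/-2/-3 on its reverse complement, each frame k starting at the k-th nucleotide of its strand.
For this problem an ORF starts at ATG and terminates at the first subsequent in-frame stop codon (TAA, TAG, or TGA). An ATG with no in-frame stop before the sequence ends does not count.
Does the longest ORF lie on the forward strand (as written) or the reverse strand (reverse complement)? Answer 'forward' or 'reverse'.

Reverse complement (5'→3'): CATTCGCAGAATCTAGCTGGCCATGTCGCTGTTAGCCCTACGTCATATTACATAGAAATAATCAAG
Frame +1: CTT GAT TAT TTC TAT GTA ATA TGA CGT AGG GCT AAC AGC GAC ATG GCC AGC TAG ATT CTG CGA ATG — ATG at 43, stop TAG at 52 → 12 nt.
Frame +2: TTG ATT ATT TCT ATG TAA TAT GAC GTA GGG CTA ACA GCG ACA TGG CCA GCT AGA TTC TGC GAA — ATG at 14, stop TAA at 17 → 6 nt.
Frame +3: TGA TTA TTT CTA TGT AAT ATG ACG TAG GGC TAA CAG CGA CAT GGC CAG CTA GAT TCT GCG AAT — ATG at 21, stop TAG at 27 → 9 nt.
Frame -1: CAT TCG CAG AAT CTA GCT GGC CAT GTC GCT GTT AGC CCT ACG TCA TAT TAC ATA GAA ATA ATC AAG — no ATG→stop ORF.
Frame -2: ATT CGC AGA ATC TAG CTG GCC ATG TCG CTG TTA GCC CTA CGT CAT ATT ACA TAG AAA TAA TCA — ATG at 23, stop TAG at 53 → 33 nt.
Frame -3: TTC GCA GAA TCT AGC TGG CCA TGT CGC TGT TAG CCC TAC GTC ATA TTA CAT AGA AAT AAT CAA — no ATG→stop ORF.
Forward-strand max 12 nt; reverse-strand max 33 nt. The reverse strand has the longer ORF.

reverse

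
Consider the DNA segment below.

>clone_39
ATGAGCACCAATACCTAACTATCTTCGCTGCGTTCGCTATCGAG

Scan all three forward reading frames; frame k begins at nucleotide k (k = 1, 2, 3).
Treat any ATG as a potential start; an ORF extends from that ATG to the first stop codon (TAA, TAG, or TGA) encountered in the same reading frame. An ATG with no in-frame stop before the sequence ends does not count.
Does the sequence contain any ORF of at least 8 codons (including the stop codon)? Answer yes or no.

Frame 1: ATG AGC ACC AAT ACC TAA CTA TCT TCG CTG CGT TCG CTA TCG — ATG at 1, stop TAA at 16 → 18 nt.
Frame 2: TGA GCA CCA ATA CCT AAC TAT CTT CGC TGC GTT CGC TAT CGA — no ATG→stop ORF.
Frame 3: GAG CAC CAA TAC CTA ACT ATC TTC GCT GCG TTC GCT ATC GAG — no ATG→stop ORF.
Largest ORF found is 6 codons < 8, so no.

no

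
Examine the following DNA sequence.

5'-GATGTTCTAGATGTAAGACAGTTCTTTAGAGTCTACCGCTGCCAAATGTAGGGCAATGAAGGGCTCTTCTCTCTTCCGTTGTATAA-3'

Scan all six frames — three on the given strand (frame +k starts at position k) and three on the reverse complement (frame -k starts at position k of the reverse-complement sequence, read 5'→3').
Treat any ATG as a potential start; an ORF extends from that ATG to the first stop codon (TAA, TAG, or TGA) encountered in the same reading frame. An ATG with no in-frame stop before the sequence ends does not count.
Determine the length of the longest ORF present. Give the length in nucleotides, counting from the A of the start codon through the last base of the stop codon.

Reverse complement (5'→3'): TTATACAACGGAAGAGAGAAGAGCCCTTCATTGCCCTACATTTGGCAGCGGTAGACTCTAAAGAACTGTCTTACATCTAGAACATC
Frame +1: GAT GTT CTA GAT GTA AGA CAG TTC TTT AGA GTC TAC CGC TGC CAA ATG TAG GGC AAT GAA GGG CTC TTC TCT CTT CCG TTG TAT — ATG at 46, stop TAG at 49 → 6 nt.
Frame +2: ATG TTC TAG ATG TAA GAC AGT TCT TTA GAG TCT ACC GCT GCC AAA TGT AGG GCA ATG AAG GGC TCT TCT CTC TTC CGT TGT ATA — ATG at 2, stop TAG at 8 → 9 nt; ATG at 11, stop TAA at 14 → 6 nt.
Frame +3: TGT TCT AGA TGT AAG ACA GTT CTT TAG AGT CTA CCG CTG CCA AAT GTA GGG CAA TGA AGG GCT CTT CTC TCT TCC GTT GTA TAA — no ATG→stop ORF.
Frame -1: TTA TAC AAC GGA AGA GAG AAG AGC CCT TCA TTG CCC TAC ATT TGG CAG CGG TAG ACT CTA AAG AAC TGT CTT ACA TCT AGA ACA — no ATG→stop ORF.
Frame -2: TAT ACA ACG GAA GAG AGA AGA GCC CTT CAT TGC CCT ACA TTT GGC AGC GGT AGA CTC TAA AGA ACT GTC TTA CAT CTA GAA CAT — no ATG→stop ORF.
Frame -3: ATA CAA CGG AAG AGA GAA GAG CCC TTC ATT GCC CTA CAT TTG GCA GCG GTA GAC TCT AAA GAA CTG TCT TAC ATC TAG AAC ATC — no ATG→stop ORF.
Longest: frame +2, positions 2–10, 9 nt = 3 codons = 2 aa. → 9 nucleotides.

9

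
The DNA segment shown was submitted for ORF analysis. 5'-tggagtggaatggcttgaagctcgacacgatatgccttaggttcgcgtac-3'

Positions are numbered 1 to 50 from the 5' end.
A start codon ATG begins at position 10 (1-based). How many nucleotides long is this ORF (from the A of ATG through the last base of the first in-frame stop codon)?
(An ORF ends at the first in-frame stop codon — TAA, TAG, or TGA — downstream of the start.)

Codons from position 10: ATG (10–12), GCT (13–15), TGA (16–18).
TGA is the first in-frame stop; ORF spans 10–18, 9 nucleotides.

9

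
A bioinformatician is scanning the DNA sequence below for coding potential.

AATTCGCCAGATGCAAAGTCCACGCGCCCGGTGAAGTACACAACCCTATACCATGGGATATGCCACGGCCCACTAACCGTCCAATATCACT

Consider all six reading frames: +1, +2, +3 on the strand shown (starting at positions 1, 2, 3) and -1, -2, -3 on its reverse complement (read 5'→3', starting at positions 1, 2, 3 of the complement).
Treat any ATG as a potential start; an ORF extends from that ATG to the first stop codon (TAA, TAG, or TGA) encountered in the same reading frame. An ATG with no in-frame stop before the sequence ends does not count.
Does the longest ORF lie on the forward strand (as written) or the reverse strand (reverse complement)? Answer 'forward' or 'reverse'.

forward

Reverse complement (5'→3'): AGTGATATTGGACGGTTAGTGGGCCGTGGCATATCCCATGGTATAGGGTTGTGTACTTCACCGGGCGCGTGGACTTTGCATCTGGCGAATT
Frame +1: AAT TCG CCA GAT GCA AAG TCC ACG CGC CCG GTG AAG TAC ACA ACC CTA TAC CAT GGG ATA TGC CAC GGC CCA CTA ACC GTC CAA TAT CAC — no ATG→stop ORF.
Frame +2: ATT CGC CAG ATG CAA AGT CCA CGC GCC CGG TGA AGT ACA CAA CCC TAT ACC ATG GGA TAT GCC ACG GCC CAC TAA CCG TCC AAT ATC ACT — ATG at 11, stop TGA at 32 → 24 nt; ATG at 53, stop TAA at 74 → 24 nt.
Frame +3: TTC GCC AGA TGC AAA GTC CAC GCG CCC GGT GAA GTA CAC AAC CCT ATA CCA TGG GAT ATG CCA CGG CCC ACT AAC CGT CCA ATA TCA — no ATG→stop ORF.
Frame -1: AGT GAT ATT GGA CGG TTA GTG GGC CGT GGC ATA TCC CAT GGT ATA GGG TTG TGT ACT TCA CCG GGC GCG TGG ACT TTG CAT CTG GCG AAT — no ATG→stop ORF.
Frame -2: GTG ATA TTG GAC GGT TAG TGG GCC GTG GCA TAT CCC ATG GTA TAG GGT TGT GTA CTT CAC CGG GCG CGT GGA CTT TGC ATC TGG CGA ATT — ATG at 38, stop TAG at 44 → 9 nt.
Frame -3: TGA TAT TGG ACG GTT AGT GGG CCG TGG CAT ATC CCA TGG TAT AGG GTT GTG TAC TTC ACC GGG CGC GTG GAC TTT GCA TCT GGC GAA — no ATG→stop ORF.
Forward-strand max 24 nt; reverse-strand max 9 nt. The forward strand has the longer ORF.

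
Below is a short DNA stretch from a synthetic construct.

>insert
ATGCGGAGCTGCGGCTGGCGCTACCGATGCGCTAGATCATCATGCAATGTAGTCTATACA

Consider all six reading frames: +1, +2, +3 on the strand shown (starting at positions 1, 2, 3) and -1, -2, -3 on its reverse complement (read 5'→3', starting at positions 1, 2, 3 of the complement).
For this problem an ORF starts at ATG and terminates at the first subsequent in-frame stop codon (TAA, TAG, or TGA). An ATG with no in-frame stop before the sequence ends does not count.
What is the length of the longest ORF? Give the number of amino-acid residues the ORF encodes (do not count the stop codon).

Reverse complement (5'→3'): TGTATAGACTACATTGCATGATGATCTAGCGCATCGGTAGCGCCAGCCGCAGCTCCGCAT
Frame +1: ATG CGG AGC TGC GGC TGG CGC TAC CGA TGC GCT AGA TCA TCA TGC AAT GTA GTC TAT ACA — no ATG→stop ORF.
Frame +2: TGC GGA GCT GCG GCT GGC GCT ACC GAT GCG CTA GAT CAT CAT GCA ATG TAG TCT ATA — ATG at 47, stop TAG at 50 → 6 nt.
Frame +3: GCG GAG CTG CGG CTG GCG CTA CCG ATG CGC TAG ATC ATC ATG CAA TGT AGT CTA TAC — ATG at 27, stop TAG at 33 → 9 nt.
Frame -1: TGT ATA GAC TAC ATT GCA TGA TGA TCT AGC GCA TCG GTA GCG CCA GCC GCA GCT CCG CAT — no ATG→stop ORF.
Frame -2: GTA TAG ACT ACA TTG CAT GAT GAT CTA GCG CAT CGG TAG CGC CAG CCG CAG CTC CGC — no ATG→stop ORF.
Frame -3: TAT AGA CTA CAT TGC ATG ATG ATC TAG CGC ATC GGT AGC GCC AGC CGC AGC TCC GCA — ATG at 18, stop TAG at 27 → 12 nt; ATG at 21, stop TAG at 27 → 9 nt.
Longest: frame -3, positions 18–29, 12 nt = 4 codons = 3 aa. → 3 amino acids.

3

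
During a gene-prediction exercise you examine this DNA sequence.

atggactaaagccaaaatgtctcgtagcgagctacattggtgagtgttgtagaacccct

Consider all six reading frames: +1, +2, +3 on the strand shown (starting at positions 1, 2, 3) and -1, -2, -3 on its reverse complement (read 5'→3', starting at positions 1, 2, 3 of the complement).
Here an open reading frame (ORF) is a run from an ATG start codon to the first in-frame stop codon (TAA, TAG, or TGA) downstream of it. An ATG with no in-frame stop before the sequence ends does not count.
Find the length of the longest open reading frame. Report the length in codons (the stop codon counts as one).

Reverse complement (5'→3'): AGGGGTTCTACAACACTCACCAATGTAGCTCGCTACGAGACATTTTGGCTTTAGTCCAT
Frame +1: ATG GAC TAA AGC CAA AAT GTC TCG TAG CGA GCT ACA TTG GTG AGT GTT GTA GAA CCC — ATG at 1, stop TAA at 7 → 9 nt.
Frame +2: TGG ACT AAA GCC AAA ATG TCT CGT AGC GAG CTA CAT TGG TGA GTG TTG TAG AAC CCC — ATG at 17, stop TGA at 41 → 27 nt.
Frame +3: GGA CTA AAG CCA AAA TGT CTC GTA GCG AGC TAC ATT GGT GAG TGT TGT AGA ACC CCT — no ATG→stop ORF.
Frame -1: AGG GGT TCT ACA ACA CTC ACC AAT GTA GCT CGC TAC GAG ACA TTT TGG CTT TAG TCC — no ATG→stop ORF.
Frame -2: GGG GTT CTA CAA CAC TCA CCA ATG TAG CTC GCT ACG AGA CAT TTT GGC TTT AGT CCA — ATG at 23, stop TAG at 26 → 6 nt.
Frame -3: GGG TTC TAC AAC ACT CAC CAA TGT AGC TCG CTA CGA GAC ATT TTG GCT TTA GTC CAT — no ATG→stop ORF.
Longest: frame +2, positions 17–43, 27 nt = 9 codons = 8 aa. → 9 codons.

9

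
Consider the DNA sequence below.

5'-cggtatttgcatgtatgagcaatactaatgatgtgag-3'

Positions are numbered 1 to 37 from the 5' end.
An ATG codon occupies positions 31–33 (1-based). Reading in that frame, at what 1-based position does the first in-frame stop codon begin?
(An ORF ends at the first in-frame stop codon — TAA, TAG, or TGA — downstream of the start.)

Codons from position 31: ATG (31–33), TGA (34–36).
TGA is a stop codon; it begins at position 34.

34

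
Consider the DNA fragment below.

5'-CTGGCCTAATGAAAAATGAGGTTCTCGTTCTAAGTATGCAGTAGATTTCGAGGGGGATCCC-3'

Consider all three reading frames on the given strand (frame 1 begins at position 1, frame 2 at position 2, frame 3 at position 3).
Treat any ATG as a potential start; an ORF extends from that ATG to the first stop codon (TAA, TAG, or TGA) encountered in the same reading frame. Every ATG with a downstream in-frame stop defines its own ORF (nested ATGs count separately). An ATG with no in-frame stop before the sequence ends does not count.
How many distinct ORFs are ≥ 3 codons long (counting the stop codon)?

3

Frame 1: CTG GCC TAA TGA AAA ATG AGG TTC TCG TTC TAA GTA TGC AGT AGA TTT CGA GGG GGA TCC — ATG at 16, stop TAA at 31 → 18 nt.
Frame 2: TGG CCT AAT GAA AAA TGA GGT TCT CGT TCT AAG TAT GCA GTA GAT TTC GAG GGG GAT CCC — no ATG→stop ORF.
Frame 3: GGC CTA ATG AAA AAT GAG GTT CTC GTT CTA AGT ATG CAG TAG ATT TCG AGG GGG ATC — ATG at 9, stop TAG at 42 → 36 nt; ATG at 36, stop TAG at 42 → 9 nt.
ORFs ≥ 3 codons: frame 1 16–33 (6 codons), frame 3 9–44 (12 codons), frame 3 36–44 (3 codons). Count = 3.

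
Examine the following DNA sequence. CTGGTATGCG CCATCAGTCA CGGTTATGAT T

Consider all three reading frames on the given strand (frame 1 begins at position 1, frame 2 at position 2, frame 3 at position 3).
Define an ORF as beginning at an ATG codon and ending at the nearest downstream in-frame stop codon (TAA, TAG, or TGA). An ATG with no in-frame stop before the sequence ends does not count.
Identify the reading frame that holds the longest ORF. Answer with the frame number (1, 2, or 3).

Frame 1: CTG GTA TGC GCC ATC AGT CAC GGT TAT GAT — no ATG→stop ORF.
Frame 2: TGG TAT GCG CCA TCA GTC ACG GTT ATG ATT — no ATG→stop ORF.
Frame 3: GGT ATG CGC CAT CAG TCA CGG TTA TGA — ATG at 6, stop TGA at 27 → 24 nt.
Longest ORF is 24 nt in frame 3 (positions 6–29).

3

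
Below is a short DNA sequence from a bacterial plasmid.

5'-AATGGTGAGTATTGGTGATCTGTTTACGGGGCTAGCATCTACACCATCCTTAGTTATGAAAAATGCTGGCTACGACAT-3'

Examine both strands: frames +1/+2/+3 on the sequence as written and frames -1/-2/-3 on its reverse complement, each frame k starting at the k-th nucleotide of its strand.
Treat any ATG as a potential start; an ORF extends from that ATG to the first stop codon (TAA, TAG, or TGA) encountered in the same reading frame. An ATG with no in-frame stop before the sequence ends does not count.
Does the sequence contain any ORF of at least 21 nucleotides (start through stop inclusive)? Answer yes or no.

Reverse complement (5'→3'): ATGTCGTAGCCAGCATTTTTCATAACTAAGGATGGTGTAGATGCTAGCCCCGTAAACAGATCACCAATACTCACCATT
Frame +1: AAT GGT GAG TAT TGG TGA TCT GTT TAC GGG GCT AGC ATC TAC ACC ATC CTT AGT TAT GAA AAA TGC TGG CTA CGA CAT — no ATG→stop ORF.
Frame +2: ATG GTG AGT ATT GGT GAT CTG TTT ACG GGG CTA GCA TCT ACA CCA TCC TTA GTT ATG AAA AAT GCT GGC TAC GAC — no ATG→stop ORF.
Frame +3: TGG TGA GTA TTG GTG ATC TGT TTA CGG GGC TAG CAT CTA CAC CAT CCT TAG TTA TGA AAA ATG CTG GCT ACG ACA — no ATG→stop ORF.
Frame -1: ATG TCG TAG CCA GCA TTT TTC ATA ACT AAG GAT GGT GTA GAT GCT AGC CCC GTA AAC AGA TCA CCA ATA CTC ACC ATT — ATG at 1, stop TAG at 7 → 9 nt.
Frame -2: TGT CGT AGC CAG CAT TTT TCA TAA CTA AGG ATG GTG TAG ATG CTA GCC CCG TAA ACA GAT CAC CAA TAC TCA CCA — ATG at 32, stop TAG at 38 → 9 nt; ATG at 41, stop TAA at 53 → 15 nt.
Frame -3: GTC GTA GCC AGC ATT TTT CAT AAC TAA GGA TGG TGT AGA TGC TAG CCC CGT AAA CAG ATC ACC AAT ACT CAC CAT — no ATG→stop ORF.
Largest ORF found is 15 nucleotides < 21, so no.

no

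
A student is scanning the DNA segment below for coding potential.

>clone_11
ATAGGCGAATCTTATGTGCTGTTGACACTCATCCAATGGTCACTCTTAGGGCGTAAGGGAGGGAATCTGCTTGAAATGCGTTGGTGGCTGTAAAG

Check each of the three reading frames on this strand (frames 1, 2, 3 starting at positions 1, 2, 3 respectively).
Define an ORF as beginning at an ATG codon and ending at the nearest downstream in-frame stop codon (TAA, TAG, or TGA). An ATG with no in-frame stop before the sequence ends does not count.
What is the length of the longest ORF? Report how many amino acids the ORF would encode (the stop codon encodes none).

Frame 1: ATA GGC GAA TCT TAT GTG CTG TTG ACA CTC ATC CAA TGG TCA CTC TTA GGG CGT AAG GGA GGG AAT CTG CTT GAA ATG CGT TGG TGG CTG TAA — ATG at 76, stop TAA at 91 → 18 nt.
Frame 2: TAG GCG AAT CTT ATG TGC TGT TGA CAC TCA TCC AAT GGT CAC TCT TAG GGC GTA AGG GAG GGA ATC TGC TTG AAA TGC GTT GGT GGC TGT AAA — ATG at 14, stop TGA at 23 → 12 nt.
Frame 3: AGG CGA ATC TTA TGT GCT GTT GAC ACT CAT CCA ATG GTC ACT CTT AGG GCG TAA GGG AGG GAA TCT GCT TGA AAT GCG TTG GTG GCT GTA AAG — ATG at 36, stop TAA at 54 → 21 nt.
Longest: frame 3, positions 36–56, 21 nt = 7 codons = 6 aa. → 6 amino acids.

6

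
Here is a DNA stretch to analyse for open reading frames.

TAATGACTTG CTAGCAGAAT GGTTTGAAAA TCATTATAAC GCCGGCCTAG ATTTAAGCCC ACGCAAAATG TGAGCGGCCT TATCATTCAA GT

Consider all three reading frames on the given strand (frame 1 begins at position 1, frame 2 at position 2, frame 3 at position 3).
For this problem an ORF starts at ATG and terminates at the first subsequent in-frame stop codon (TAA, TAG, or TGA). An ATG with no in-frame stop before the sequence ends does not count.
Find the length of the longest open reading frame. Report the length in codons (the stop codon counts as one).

Frame 1: TAA TGA CTT GCT AGC AGA ATG GTT TGA AAA TCA TTA TAA CGC CGG CCT AGA TTT AAG CCC ACG CAA AAT GTG AGC GGC CTT ATC ATT CAA — ATG at 19, stop TGA at 25 → 9 nt.
Frame 2: AAT GAC TTG CTA GCA GAA TGG TTT GAA AAT CAT TAT AAC GCC GGC CTA GAT TTA AGC CCA CGC AAA ATG TGA GCG GCC TTA TCA TTC AAG — ATG at 68, stop TGA at 71 → 6 nt.
Frame 3: ATG ACT TGC TAG CAG AAT GGT TTG AAA ATC ATT ATA ACG CCG GCC TAG ATT TAA GCC CAC GCA AAA TGT GAG CGG CCT TAT CAT TCA AGT — ATG at 3, stop TAG at 12 → 12 nt.
Longest: frame 3, positions 3–14, 12 nt = 4 codons = 3 aa. → 4 codons.

4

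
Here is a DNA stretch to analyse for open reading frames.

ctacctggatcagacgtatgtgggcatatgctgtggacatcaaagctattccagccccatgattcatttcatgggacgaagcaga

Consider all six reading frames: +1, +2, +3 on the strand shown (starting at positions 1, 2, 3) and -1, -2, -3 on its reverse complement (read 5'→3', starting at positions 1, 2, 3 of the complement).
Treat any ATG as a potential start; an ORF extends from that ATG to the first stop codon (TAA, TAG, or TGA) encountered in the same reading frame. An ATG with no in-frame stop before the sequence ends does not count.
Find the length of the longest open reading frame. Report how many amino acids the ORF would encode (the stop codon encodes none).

Reverse complement (5'→3'): TCTGCTTCGTCCCATGAAATGAATCATGGGGCTGGAATAGCTTTGATGTCCACAGCATATGCCCACATACGTCTGATCCAGGTAG
Frame +1: CTA CCT GGA TCA GAC GTA TGT GGG CAT ATG CTG TGG ACA TCA AAG CTA TTC CAG CCC CAT GAT TCA TTT CAT GGG ACG AAG CAG — no ATG→stop ORF.
Frame +2: TAC CTG GAT CAG ACG TAT GTG GGC ATA TGC TGT GGA CAT CAA AGC TAT TCC AGC CCC ATG ATT CAT TTC ATG GGA CGA AGC AGA — no ATG→stop ORF.
Frame +3: ACC TGG ATC AGA CGT ATG TGG GCA TAT GCT GTG GAC ATC AAA GCT ATT CCA GCC CCA TGA TTC ATT TCA TGG GAC GAA GCA — ATG at 18, stop TGA at 60 → 45 nt.
Frame -1: TCT GCT TCG TCC CAT GAA ATG AAT CAT GGG GCT GGA ATA GCT TTG ATG TCC ACA GCA TAT GCC CAC ATA CGT CTG ATC CAG GTA — no ATG→stop ORF.
Frame -2: CTG CTT CGT CCC ATG AAA TGA ATC ATG GGG CTG GAA TAG CTT TGA TGT CCA CAG CAT ATG CCC ACA TAC GTC TGA TCC AGG TAG — ATG at 14, stop TGA at 20 → 9 nt; ATG at 26, stop TAG at 38 → 15 nt; ATG at 59, stop TGA at 74 → 18 nt.
Frame -3: TGC TTC GTC CCA TGA AAT GAA TCA TGG GGC TGG AAT AGC TTT GAT GTC CAC AGC ATA TGC CCA CAT ACG TCT GAT CCA GGT — no ATG→stop ORF.
Longest: frame +3, positions 18–62, 45 nt = 15 codons = 14 aa. → 14 amino acids.

14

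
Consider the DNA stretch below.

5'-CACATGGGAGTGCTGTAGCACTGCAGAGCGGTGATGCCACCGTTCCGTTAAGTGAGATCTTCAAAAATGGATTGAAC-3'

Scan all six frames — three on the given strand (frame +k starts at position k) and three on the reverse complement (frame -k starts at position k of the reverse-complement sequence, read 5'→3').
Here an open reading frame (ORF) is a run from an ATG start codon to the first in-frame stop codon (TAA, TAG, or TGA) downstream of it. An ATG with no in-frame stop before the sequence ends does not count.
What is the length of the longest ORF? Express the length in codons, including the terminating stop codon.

Reverse complement (5'→3'): GTTCAATCCATTTTTGAAGATCTCACTTAACGGAACGGTGGCATCACCGCTCTGCAGTGCTACAGCACTCCCATGTG
Frame +1: CAC ATG GGA GTG CTG TAG CAC TGC AGA GCG GTG ATG CCA CCG TTC CGT TAA GTG AGA TCT TCA AAA ATG GAT TGA — ATG at 4, stop TAG at 16 → 15 nt; ATG at 34, stop TAA at 49 → 18 nt; ATG at 67, stop TGA at 73 → 9 nt.
Frame +2: ACA TGG GAG TGC TGT AGC ACT GCA GAG CGG TGA TGC CAC CGT TCC GTT AAG TGA GAT CTT CAA AAA TGG ATT GAA — no ATG→stop ORF.
Frame +3: CAT GGG AGT GCT GTA GCA CTG CAG AGC GGT GAT GCC ACC GTT CCG TTA AGT GAG ATC TTC AAA AAT GGA TTG AAC — no ATG→stop ORF.
Frame -1: GTT CAA TCC ATT TTT GAA GAT CTC ACT TAA CGG AAC GGT GGC ATC ACC GCT CTG CAG TGC TAC AGC ACT CCC ATG — no ATG→stop ORF.
Frame -2: TTC AAT CCA TTT TTG AAG ATC TCA CTT AAC GGA ACG GTG GCA TCA CCG CTC TGC AGT GCT ACA GCA CTC CCA TGT — no ATG→stop ORF.
Frame -3: TCA ATC CAT TTT TGA AGA TCT CAC TTA ACG GAA CGG TGG CAT CAC CGC TCT GCA GTG CTA CAG CAC TCC CAT GTG — no ATG→stop ORF.
Longest: frame +1, positions 34–51, 18 nt = 6 codons = 5 aa. → 6 codons.

6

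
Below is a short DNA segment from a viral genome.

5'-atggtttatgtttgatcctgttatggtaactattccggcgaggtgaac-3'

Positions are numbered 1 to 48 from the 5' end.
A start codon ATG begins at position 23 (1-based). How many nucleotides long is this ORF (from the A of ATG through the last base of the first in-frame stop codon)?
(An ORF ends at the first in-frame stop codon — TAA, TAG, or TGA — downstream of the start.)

24

Codons from position 23: ATG (23–25), GTA (26–28), ACT (29–31), ATT (32–34), CCG (35–37), GCG (38–40), AGG (41–43), TGA (44–46).
TGA is the first in-frame stop; ORF spans 23–46, 24 nucleotides.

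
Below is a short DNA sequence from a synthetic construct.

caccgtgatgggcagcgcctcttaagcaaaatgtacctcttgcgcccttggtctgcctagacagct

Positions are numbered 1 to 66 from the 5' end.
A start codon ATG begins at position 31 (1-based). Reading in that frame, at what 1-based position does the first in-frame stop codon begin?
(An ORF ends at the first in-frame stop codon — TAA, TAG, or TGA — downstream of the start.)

58

Codons from position 31: ATG (31–33), TAC (34–36), CTC (37–39), TTG (40–42), CGC (43–45), CCT (46–48), TGG (49–51), TCT (52–54), GCC (55–57), TAG (58–60).
TAG is a stop codon; it begins at position 58.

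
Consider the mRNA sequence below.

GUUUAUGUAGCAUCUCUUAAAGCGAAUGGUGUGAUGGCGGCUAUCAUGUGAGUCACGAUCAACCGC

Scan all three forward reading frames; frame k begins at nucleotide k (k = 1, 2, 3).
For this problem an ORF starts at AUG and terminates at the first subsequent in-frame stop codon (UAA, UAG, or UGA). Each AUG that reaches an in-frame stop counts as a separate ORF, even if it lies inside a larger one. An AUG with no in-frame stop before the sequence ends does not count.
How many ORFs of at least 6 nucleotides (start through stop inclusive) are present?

Frame 1: GUU UAU GUA GCA UCU CUU AAA GCG AAU GGU GUG AUG GCG GCU AUC AUG UGA GUC ACG AUC AAC CGC — AUG at 34, stop UGA at 49 → 18 nt; AUG at 46, stop UGA at 49 → 6 nt.
Frame 2: UUU AUG UAG CAU CUC UUA AAG CGA AUG GUG UGA UGG CGG CUA UCA UGU GAG UCA CGA UCA ACC — AUG at 5, stop UAG at 8 → 6 nt; AUG at 26, stop UGA at 32 → 9 nt.
Frame 3: UUA UGU AGC AUC UCU UAA AGC GAA UGG UGU GAU GGC GGC UAU CAU GUG AGU CAC GAU CAA CCG — no AUG→stop ORF.
ORFs ≥ 6 nucleotides: frame 1 34–51 (18 nucleotides), frame 1 46–51 (6 nucleotides), frame 2 5–10 (6 nucleotides), frame 2 26–34 (9 nucleotides). Count = 4.

4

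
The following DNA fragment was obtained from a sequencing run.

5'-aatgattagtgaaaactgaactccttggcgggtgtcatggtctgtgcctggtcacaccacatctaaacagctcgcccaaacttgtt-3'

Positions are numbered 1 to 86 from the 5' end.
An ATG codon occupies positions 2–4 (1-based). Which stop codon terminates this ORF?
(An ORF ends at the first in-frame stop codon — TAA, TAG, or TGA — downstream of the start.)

Codons from position 2: ATG (2–4), ATT (5–7), AGT (8–10), GAA (11–13), AAC (14–16), TGA (17–19).
The first in-frame stop codon is TGA.

TGA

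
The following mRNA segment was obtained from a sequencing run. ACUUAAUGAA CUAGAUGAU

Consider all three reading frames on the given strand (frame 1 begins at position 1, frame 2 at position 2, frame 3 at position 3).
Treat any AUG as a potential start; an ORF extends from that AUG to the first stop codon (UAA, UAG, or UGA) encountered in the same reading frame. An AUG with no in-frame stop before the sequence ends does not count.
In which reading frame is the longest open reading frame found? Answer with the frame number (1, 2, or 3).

Frame 1: ACU UAA UGA ACU AGA UGA — no AUG→stop ORF.
Frame 2: CUU AAU GAA CUA GAU GAU — no AUG→stop ORF.
Frame 3: UUA AUG AAC UAG AUG — AUG at 6, stop UAG at 12 → 9 nt.
Longest ORF is 9 nt in frame 3 (positions 6–14).

3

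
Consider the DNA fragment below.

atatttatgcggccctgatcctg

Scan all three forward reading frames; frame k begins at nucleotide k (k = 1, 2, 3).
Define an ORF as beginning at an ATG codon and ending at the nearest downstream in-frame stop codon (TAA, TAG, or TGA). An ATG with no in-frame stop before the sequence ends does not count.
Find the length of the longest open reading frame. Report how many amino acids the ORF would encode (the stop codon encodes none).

Frame 1: ATA TTT ATG CGG CCC TGA TCC — ATG at 7, stop TGA at 16 → 12 nt.
Frame 2: TAT TTA TGC GGC CCT GAT CCT — no ATG→stop ORF.
Frame 3: ATT TAT GCG GCC CTG ATC CTG — no ATG→stop ORF.
Longest: frame 1, positions 7–18, 12 nt = 4 codons = 3 aa. → 3 amino acids.

3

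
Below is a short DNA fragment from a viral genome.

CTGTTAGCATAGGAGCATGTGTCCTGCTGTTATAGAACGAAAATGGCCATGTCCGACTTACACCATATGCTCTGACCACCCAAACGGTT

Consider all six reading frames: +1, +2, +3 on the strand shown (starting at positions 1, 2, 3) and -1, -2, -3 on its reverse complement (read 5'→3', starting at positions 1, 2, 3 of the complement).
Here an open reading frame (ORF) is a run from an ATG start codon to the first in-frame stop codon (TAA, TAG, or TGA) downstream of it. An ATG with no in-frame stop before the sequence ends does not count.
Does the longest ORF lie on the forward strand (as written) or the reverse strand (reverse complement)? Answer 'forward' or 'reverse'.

forward

Reverse complement (5'→3'): AACCGTTTGGGTGGTCAGAGCATATGGTGTAAGTCGGACATGGCCATTTTCGTTCTATAACAGCAGGACACATGCTCCTATGCTAACAG
Frame +1: CTG TTA GCA TAG GAG CAT GTG TCC TGC TGT TAT AGA ACG AAA ATG GCC ATG TCC GAC TTA CAC CAT ATG CTC TGA CCA CCC AAA CGG — ATG at 43, stop TGA at 73 → 33 nt; ATG at 49, stop TGA at 73 → 27 nt; ATG at 67, stop TGA at 73 → 9 nt.
Frame +2: TGT TAG CAT AGG AGC ATG TGT CCT GCT GTT ATA GAA CGA AAA TGG CCA TGT CCG ACT TAC ACC ATA TGC TCT GAC CAC CCA AAC GGT — no ATG→stop ORF.
Frame +3: GTT AGC ATA GGA GCA TGT GTC CTG CTG TTA TAG AAC GAA AAT GGC CAT GTC CGA CTT ACA CCA TAT GCT CTG ACC ACC CAA ACG GTT — no ATG→stop ORF.
Frame -1: AAC CGT TTG GGT GGT CAG AGC ATA TGG TGT AAG TCG GAC ATG GCC ATT TTC GTT CTA TAA CAG CAG GAC ACA TGC TCC TAT GCT AAC — ATG at 40, stop TAA at 58 → 21 nt.
Frame -2: ACC GTT TGG GTG GTC AGA GCA TAT GGT GTA AGT CGG ACA TGG CCA TTT TCG TTC TAT AAC AGC AGG ACA CAT GCT CCT ATG CTA ACA — no ATG→stop ORF.
Frame -3: CCG TTT GGG TGG TCA GAG CAT ATG GTG TAA GTC GGA CAT GGC CAT TTT CGT TCT ATA ACA GCA GGA CAC ATG CTC CTA TGC TAA CAG — ATG at 24, stop TAA at 30 → 9 nt; ATG at 72, stop TAA at 84 → 15 nt.
Forward-strand max 33 nt; reverse-strand max 21 nt. The forward strand has the longer ORF.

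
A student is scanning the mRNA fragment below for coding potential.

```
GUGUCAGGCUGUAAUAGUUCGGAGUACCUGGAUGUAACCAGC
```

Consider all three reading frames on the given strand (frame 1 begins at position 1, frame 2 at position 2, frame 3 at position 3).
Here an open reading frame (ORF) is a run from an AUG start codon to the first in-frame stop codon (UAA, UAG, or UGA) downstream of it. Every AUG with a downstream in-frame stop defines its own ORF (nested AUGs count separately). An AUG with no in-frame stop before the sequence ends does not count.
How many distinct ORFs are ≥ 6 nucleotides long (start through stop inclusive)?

Frame 1: GUG UCA GGC UGU AAU AGU UCG GAG UAC CUG GAU GUA ACC AGC — no AUG→stop ORF.
Frame 2: UGU CAG GCU GUA AUA GUU CGG AGU ACC UGG AUG UAA CCA — AUG at 32, stop UAA at 35 → 6 nt.
Frame 3: GUC AGG CUG UAA UAG UUC GGA GUA CCU GGA UGU AAC CAG — no AUG→stop ORF.
ORFs ≥ 6 nucleotides: frame 2 32–37 (6 nucleotides). Count = 1.

1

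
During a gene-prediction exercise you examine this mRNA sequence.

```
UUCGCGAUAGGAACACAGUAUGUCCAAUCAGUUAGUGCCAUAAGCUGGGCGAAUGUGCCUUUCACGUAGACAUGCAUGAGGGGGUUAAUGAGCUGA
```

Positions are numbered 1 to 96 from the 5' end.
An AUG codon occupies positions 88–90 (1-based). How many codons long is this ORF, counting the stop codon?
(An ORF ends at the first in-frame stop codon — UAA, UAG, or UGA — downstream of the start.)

3

Codons from position 88: AUG (88–90), AGC (91–93), UGA (94–96).
UGA is the first in-frame stop; that's 3 codons including the stop.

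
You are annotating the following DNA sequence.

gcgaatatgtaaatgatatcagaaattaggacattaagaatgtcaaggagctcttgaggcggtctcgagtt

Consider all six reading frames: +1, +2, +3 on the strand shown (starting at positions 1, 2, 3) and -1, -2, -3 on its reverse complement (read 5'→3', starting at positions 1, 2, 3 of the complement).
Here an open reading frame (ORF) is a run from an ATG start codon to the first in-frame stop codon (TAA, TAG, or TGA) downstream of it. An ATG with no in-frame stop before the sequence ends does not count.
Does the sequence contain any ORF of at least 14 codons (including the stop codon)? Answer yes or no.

yes

Reverse complement (5'→3'): AACTCGAGACCGCCTCAAGAGCTCCTTGACATTCTTAATGTCCTAATTTCTGATATCATTTACATATTCGC
Frame +1: GCG AAT ATG TAA ATG ATA TCA GAA ATT AGG ACA TTA AGA ATG TCA AGG AGC TCT TGA GGC GGT CTC GAG — ATG at 7, stop TAA at 10 → 6 nt; ATG at 13, stop TGA at 55 → 45 nt; ATG at 40, stop TGA at 55 → 18 nt.
Frame +2: CGA ATA TGT AAA TGA TAT CAG AAA TTA GGA CAT TAA GAA TGT CAA GGA GCT CTT GAG GCG GTC TCG AGT — no ATG→stop ORF.
Frame +3: GAA TAT GTA AAT GAT ATC AGA AAT TAG GAC ATT AAG AAT GTC AAG GAG CTC TTG AGG CGG TCT CGA GTT — no ATG→stop ORF.
Frame -1: AAC TCG AGA CCG CCT CAA GAG CTC CTT GAC ATT CTT AAT GTC CTA ATT TCT GAT ATC ATT TAC ATA TTC — no ATG→stop ORF.
Frame -2: ACT CGA GAC CGC CTC AAG AGC TCC TTG ACA TTC TTA ATG TCC TAA TTT CTG ATA TCA TTT ACA TAT TCG — ATG at 38, stop TAA at 44 → 9 nt.
Frame -3: CTC GAG ACC GCC TCA AGA GCT CCT TGA CAT TCT TAA TGT CCT AAT TTC TGA TAT CAT TTA CAT ATT CGC — no ATG→stop ORF.
Frame +1 has an ORF of 15 codons (positions 13–57) ≥ 14, so yes.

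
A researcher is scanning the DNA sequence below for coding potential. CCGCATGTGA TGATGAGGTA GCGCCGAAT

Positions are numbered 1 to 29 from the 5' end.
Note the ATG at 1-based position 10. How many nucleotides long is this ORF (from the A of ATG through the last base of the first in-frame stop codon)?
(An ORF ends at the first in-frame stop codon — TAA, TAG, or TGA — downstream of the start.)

12

Codons from position 10: ATG (10–12), ATG (13–15), AGG (16–18), TAG (19–21).
TAG is the first in-frame stop; ORF spans 10–21, 12 nucleotides.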